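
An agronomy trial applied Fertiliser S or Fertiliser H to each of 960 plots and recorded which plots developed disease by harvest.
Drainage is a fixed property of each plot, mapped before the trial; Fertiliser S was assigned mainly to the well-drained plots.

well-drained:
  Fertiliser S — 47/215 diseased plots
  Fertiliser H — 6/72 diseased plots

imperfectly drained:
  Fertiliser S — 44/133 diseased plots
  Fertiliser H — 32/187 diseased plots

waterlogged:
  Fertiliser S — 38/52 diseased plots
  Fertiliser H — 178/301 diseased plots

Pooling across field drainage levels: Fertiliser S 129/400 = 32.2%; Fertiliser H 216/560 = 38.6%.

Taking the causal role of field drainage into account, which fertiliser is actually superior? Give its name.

Fertiliser H

Fertiliser H is lower inside every field drainage stratum but Fertiliser S is lower in aggregate. Whether to stratify depends on how field drainage relates to the fertiliser.
Nothing the fertiliser does changes field drainage; the imbalance is an allocation artefact. With field drainage also predicting the outcome, the pooled figure is confounded, and the within-stratum comparison is the causal one.
Within each level — well-drained: 21.9% vs 8.3%; imperfectly drained: 33.1% vs 17.1%; waterlogged: 73.1% vs 59.1% — Fertiliser H is lower every time.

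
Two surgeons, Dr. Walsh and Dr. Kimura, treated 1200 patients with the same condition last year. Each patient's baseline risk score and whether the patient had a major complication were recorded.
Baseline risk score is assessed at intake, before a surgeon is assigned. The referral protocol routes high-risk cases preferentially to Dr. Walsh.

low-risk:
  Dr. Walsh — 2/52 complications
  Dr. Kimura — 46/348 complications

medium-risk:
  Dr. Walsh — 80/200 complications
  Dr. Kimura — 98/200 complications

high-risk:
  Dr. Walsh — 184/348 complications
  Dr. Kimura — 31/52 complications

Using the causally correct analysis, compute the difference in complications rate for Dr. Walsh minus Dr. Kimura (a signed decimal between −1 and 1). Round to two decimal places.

-0.08

Within every baseline risk score level Dr. Walsh has the lower rate, yet pooled Dr. Kimura does — Simpson's reversal.
The imbalance in baseline risk score arose from how patients were allocated, not from anything the surgeon did; and baseline risk score independently affects the outcome. The pooled gap is confounded — condition on baseline risk score.
Adjusting over the population distribution of baseline risk score: 0.333·(0.038−0.132) + 0.333·(0.400−0.490) + 0.333·(0.529−0.596) = -0.084.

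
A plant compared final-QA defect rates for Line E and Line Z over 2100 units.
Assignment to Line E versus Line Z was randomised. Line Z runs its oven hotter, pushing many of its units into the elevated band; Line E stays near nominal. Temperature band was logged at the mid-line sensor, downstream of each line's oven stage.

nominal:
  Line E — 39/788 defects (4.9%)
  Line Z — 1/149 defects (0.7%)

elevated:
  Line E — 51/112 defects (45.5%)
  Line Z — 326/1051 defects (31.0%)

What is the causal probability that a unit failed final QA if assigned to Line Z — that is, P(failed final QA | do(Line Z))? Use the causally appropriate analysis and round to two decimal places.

Within every in-process temperature band level Line Z has the lower rate, yet pooled Line E does — Simpson's reversal.
In-process temperature band lies on the pathway line → in-process temperature band → outcome, so adjusting for it blocks the indirect effect. For the total causal effect of line, use the unadjusted pooled rates.
So P(outcome | do(Line Z)) is just the pooled rate for Line Z: 327/1200 = 0.273.

0.27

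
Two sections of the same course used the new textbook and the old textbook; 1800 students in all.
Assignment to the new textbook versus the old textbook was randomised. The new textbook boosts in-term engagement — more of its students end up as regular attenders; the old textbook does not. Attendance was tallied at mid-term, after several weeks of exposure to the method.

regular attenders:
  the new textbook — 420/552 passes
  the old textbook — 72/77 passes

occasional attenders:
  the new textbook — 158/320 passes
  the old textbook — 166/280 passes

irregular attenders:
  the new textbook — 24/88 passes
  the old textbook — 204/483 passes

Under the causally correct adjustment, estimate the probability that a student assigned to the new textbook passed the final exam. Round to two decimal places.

0.63

the old textbook is higher inside every mid-term attendance stratum but the new textbook is higher in aggregate. Whether to stratify depends on how mid-term attendance relates to the teaching method.
Because the teaching method influences mid-term attendance, mid-term attendance is a post-treatment mediator, not a confounder. Stratifying on it would bias the estimate; the causal effect is the crude pooled difference.
So P(outcome | do(the new textbook)) is just the pooled rate for the new textbook: 602/960 = 0.627.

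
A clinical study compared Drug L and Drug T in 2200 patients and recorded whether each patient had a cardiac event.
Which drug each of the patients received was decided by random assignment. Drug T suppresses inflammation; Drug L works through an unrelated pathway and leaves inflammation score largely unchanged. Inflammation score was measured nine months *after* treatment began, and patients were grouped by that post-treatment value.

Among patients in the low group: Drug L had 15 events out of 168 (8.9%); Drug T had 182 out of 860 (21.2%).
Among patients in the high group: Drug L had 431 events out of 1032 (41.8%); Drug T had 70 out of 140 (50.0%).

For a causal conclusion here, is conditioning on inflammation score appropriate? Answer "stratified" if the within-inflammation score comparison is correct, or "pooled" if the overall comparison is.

Within every inflammation score level Drug L has the lower rate, yet pooled Drug T does — Simpson's reversal.
Stratifying would compare drugs among patients the drugs themselves sorted into inflammation score groups — a form of selection on an intermediate. The unconditioned pooled rates give the total causal effect.
Pooled: Drug L 37.2% vs Drug T 25.2%; Drug T is lower overall.

pooled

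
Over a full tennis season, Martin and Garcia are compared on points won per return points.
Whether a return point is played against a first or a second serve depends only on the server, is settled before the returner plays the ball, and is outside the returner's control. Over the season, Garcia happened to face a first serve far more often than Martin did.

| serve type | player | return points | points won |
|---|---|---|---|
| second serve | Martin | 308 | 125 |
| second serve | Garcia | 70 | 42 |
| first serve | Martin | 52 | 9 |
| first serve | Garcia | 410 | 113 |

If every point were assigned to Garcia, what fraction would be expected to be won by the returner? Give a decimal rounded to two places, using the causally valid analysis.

0.42

Serve type differs across players for reasons unrelated to any effect of the player itself, and it separately predicts the outcome — a classic confounder. We must compare within serve type levels.
Standardising Garcia to the population serve type mix: 0.450·42/70 + 0.550·113/410 = 0.422.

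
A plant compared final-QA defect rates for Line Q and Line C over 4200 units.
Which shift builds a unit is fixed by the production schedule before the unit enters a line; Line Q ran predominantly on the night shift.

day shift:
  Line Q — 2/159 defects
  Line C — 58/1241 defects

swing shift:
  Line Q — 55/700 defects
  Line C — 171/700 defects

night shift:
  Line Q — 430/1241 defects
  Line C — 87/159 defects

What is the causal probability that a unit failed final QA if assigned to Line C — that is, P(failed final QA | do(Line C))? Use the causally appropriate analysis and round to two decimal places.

0.28

Shift satisfies the back-door criterion: it is not a descendant of the line, and it blocks the spurious path from line to outcome. Adjusting for it (i.e., using the within-shift rates) gives the causal effect.
Standardising Line C to the population shift mix: 0.333·58/1241 + 0.333·171/700 + 0.333·87/159 = 0.279.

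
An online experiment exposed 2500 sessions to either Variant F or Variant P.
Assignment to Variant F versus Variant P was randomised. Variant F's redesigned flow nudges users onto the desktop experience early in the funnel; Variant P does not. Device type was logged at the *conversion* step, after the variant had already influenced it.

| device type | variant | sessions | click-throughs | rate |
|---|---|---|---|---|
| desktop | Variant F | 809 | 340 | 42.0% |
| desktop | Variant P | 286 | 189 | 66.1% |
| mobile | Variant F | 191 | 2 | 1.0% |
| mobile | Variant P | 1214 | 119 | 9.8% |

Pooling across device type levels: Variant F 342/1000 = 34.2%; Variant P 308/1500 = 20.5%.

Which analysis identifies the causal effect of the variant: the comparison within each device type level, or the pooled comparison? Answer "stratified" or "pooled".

Device type lies on the pathway variant → device type → outcome, so adjusting for it blocks the indirect effect. For the total causal effect of variant, use the unadjusted pooled rates.
Pooled: Variant F 34.2% vs Variant P 20.5%; Variant F is higher overall.

pooled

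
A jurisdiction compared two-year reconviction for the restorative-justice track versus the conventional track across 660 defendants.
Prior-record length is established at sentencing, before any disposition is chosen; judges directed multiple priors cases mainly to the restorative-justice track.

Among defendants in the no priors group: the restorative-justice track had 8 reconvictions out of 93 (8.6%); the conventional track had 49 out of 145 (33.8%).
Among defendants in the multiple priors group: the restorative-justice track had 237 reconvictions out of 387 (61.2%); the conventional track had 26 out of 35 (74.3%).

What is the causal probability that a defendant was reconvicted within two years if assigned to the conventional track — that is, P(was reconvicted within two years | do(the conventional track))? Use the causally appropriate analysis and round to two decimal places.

The stratified and pooled comparisons disagree (the restorative-justice track wins within each prior-record length; the conventional track wins overall), so the answer turns on the causal role of prior-record length.
Since prior-record length is a pre-existing factor (not a product of the disposition) and it affects the outcome on its own, it is a confounder. The stratified rates, not the pooled rate, identify the causal effect.
Standardising the conventional track to the population prior-record length mix: 0.361·49/145 + 0.639·26/35 = 0.597.

0.60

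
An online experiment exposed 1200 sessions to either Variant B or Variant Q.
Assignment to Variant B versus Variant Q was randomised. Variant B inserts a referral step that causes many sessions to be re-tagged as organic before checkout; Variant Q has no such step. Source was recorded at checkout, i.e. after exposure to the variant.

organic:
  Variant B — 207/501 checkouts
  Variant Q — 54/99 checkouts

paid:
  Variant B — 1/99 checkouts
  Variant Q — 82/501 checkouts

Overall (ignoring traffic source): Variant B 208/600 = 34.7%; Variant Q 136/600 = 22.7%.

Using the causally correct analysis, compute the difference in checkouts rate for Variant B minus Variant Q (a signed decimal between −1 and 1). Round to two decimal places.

+0.12

Within every traffic source level Variant Q has the higher rate, yet pooled Variant B does — Simpson's reversal.
Traffic source here is a post-treatment variable shaped by the variant; conditioning on it would introduce bias rather than remove it. The overall comparison is the causal one.
The causal difference is the pooled difference: 0.347 − 0.227 = +0.120.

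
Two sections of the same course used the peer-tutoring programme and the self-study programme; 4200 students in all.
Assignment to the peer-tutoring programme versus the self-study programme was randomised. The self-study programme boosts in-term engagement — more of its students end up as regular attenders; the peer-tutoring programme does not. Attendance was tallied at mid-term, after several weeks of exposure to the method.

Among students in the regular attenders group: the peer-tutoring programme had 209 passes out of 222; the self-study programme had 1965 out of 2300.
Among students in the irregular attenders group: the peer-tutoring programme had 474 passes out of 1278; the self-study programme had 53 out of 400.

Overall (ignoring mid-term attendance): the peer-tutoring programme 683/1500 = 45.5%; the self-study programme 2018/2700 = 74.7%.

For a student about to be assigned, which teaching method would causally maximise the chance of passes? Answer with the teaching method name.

the self-study programme

Because the teaching method influences mid-term attendance, mid-term attendance is a post-treatment mediator, not a confounder. Stratifying on it would bias the estimate; the causal effect is the crude pooled difference.
Pooled: the peer-tutoring programme 45.5% vs the self-study programme 74.7%; the self-study programme is higher overall.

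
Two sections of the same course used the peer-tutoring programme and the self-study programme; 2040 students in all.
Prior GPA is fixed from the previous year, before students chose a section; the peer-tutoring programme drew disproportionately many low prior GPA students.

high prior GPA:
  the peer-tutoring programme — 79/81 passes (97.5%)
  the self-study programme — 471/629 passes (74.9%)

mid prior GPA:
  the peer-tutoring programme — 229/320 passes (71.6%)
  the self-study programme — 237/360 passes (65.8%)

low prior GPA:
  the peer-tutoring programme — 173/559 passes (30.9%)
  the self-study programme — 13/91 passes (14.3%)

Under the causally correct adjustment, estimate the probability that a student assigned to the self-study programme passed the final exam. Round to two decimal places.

The imbalance in prior GPA band arose from how students were allocated, not from anything the teaching method did; and prior GPA band independently affects the outcome. The pooled gap is confounded — condition on prior GPA band.
Standardising the self-study programme to the population prior GPA band mix: 0.348·471/629 + 0.333·237/360 + 0.319·13/91 = 0.526.

0.53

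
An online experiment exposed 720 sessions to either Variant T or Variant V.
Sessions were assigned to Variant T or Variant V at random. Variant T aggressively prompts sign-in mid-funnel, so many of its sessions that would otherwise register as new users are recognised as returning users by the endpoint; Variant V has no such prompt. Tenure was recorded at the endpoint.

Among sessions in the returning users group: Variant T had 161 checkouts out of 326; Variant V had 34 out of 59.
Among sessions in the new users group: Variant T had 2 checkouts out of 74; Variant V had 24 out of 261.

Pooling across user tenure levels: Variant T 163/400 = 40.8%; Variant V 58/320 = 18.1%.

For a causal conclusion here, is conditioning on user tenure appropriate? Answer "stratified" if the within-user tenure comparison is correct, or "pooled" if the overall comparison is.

pooled

The stratified and pooled comparisons disagree (Variant V wins within each user tenure; Variant T wins overall), so the answer turns on the causal role of user tenure.
The distribution of user tenure is itself part of what the variant does — it is an intermediate outcome. Holding it fixed would remove that part of the effect; the total effect is the pooled difference.
Pooled: Variant T 40.8% vs Variant V 18.1%; Variant T is higher overall.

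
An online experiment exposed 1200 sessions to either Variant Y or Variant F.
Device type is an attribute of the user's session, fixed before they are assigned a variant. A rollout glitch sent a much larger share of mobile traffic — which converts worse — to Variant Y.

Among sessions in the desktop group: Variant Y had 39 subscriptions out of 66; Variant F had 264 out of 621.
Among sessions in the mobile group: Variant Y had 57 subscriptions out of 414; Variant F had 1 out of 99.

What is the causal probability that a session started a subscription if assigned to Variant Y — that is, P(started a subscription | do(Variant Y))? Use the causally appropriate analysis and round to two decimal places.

The imbalance in device type arose from how sessions were allocated, not from anything the variant did; and device type independently affects the outcome. The pooled gap is confounded — condition on device type.
Standardising Variant Y to the population device type mix: 0.573·39/66 + 0.427·57/414 = 0.397.

0.40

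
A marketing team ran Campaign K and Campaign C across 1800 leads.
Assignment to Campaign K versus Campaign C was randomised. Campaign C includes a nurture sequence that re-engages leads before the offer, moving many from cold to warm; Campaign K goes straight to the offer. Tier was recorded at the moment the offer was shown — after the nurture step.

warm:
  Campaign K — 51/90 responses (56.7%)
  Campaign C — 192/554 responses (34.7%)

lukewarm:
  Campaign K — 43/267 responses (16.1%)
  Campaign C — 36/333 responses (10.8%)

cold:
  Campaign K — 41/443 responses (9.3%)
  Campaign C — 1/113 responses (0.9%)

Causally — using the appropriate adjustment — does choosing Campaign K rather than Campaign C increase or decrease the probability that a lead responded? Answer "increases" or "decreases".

The engagement tier-specific comparison favours Campaign K throughout, but the pooled figures favour Campaign C. The question is whether to condition on engagement tier.
Engagement tier lies on the pathway campaign → engagement tier → outcome, so adjusting for it blocks the indirect effect. For the total causal effect of campaign, use the unadjusted pooled rates.
Pooled: Campaign K 16.9% vs Campaign C 22.9%; Campaign C is higher overall.

decreases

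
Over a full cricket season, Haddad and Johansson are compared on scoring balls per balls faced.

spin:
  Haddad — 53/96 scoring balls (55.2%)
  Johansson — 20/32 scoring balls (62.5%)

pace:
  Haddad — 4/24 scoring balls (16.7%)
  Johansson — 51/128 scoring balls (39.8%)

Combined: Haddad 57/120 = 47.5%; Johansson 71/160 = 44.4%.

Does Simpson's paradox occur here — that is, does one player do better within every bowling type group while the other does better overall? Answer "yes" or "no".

yes

Within each bowling type level (spin 55.2% vs 62.5%; pace 16.7% vs 39.8%), Johansson has the higher rate every time. Pooled: 47.5% vs 44.4% — Haddad has the higher rate overall. The two comparisons disagree.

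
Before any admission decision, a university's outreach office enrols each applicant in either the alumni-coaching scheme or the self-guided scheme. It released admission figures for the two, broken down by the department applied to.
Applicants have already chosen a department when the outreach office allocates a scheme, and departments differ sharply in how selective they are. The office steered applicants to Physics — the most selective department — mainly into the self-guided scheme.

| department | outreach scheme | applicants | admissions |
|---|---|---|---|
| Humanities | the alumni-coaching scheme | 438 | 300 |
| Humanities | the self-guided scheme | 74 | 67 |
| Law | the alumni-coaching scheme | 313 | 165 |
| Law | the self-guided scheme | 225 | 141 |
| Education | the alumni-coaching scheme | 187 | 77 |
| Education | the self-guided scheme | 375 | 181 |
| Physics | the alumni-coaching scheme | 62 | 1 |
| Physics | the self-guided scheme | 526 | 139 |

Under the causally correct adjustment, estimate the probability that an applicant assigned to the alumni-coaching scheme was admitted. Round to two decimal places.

Within every department level the self-guided scheme has the higher rate, yet pooled the alumni-coaching scheme does — Simpson's reversal.
Nothing the outreach scheme does changes department; the imbalance is an allocation artefact. With department also predicting the outcome, the pooled figure is confounded, and the within-stratum comparison is the causal one.
Standardising the alumni-coaching scheme to the population department mix: 0.233·300/438 + 0.245·165/313 + 0.255·77/187 + 0.267·1/62 = 0.398.

0.40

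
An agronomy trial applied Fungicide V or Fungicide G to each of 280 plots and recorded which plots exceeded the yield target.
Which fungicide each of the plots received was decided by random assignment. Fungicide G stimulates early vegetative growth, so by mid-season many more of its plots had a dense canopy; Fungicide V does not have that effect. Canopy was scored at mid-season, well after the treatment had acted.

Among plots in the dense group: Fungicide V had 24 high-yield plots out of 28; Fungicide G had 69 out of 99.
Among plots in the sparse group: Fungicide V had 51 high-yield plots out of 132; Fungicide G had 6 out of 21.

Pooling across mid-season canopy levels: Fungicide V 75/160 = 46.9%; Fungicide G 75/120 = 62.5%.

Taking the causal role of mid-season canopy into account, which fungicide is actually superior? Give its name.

Fungicide G

Fungicide V is higher inside every mid-season canopy stratum but Fungicide G is higher in aggregate. Whether to stratify depends on how mid-season canopy relates to the fungicide.
Stratifying would compare fungicides among plots the fungicides themselves sorted into mid-season canopy groups — a form of selection on an intermediate. The unconditioned pooled rates give the total causal effect.
Pooled: Fungicide V 46.9% vs Fungicide G 62.5%; Fungicide G is higher overall.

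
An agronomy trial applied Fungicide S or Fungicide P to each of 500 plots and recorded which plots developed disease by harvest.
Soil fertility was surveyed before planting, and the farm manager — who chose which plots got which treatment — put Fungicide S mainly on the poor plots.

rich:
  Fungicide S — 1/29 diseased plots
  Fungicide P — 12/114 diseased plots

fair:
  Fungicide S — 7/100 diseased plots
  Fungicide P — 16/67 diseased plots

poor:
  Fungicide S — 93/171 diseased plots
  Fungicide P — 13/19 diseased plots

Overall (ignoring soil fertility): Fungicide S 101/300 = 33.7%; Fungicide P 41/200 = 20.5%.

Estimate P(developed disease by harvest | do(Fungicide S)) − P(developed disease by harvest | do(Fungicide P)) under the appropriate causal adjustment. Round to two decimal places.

-0.13

The stratified and pooled comparisons disagree (Fungicide S wins within each soil fertility; Fungicide P wins overall), so the answer turns on the causal role of soil fertility.
Soil fertility satisfies the back-door criterion: it is not a descendant of the fungicide, and it blocks the spurious path from fungicide to outcome. Adjusting for it (i.e., using the within-soil fertility rates) gives the causal effect.
Adjusting over the population distribution of soil fertility: 0.286·(0.034−0.105) + 0.334·(0.070−0.239) + 0.380·(0.544−0.684) = -0.130.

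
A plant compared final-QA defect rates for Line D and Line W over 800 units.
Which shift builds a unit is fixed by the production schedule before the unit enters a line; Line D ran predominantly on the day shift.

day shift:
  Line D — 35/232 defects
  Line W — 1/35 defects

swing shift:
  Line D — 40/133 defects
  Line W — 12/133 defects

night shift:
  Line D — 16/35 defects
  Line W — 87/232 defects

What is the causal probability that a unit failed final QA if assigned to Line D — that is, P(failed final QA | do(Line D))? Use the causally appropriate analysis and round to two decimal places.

Within every shift level Line W has the lower rate, yet pooled Line D does — Simpson's reversal.
Here shift is a common cause — it drives both which line a case falls under and the outcome. The crude comparison mixes populations; the stratum-specific rates are the causally relevant ones.
Standardising Line D to the population shift mix: 0.334·35/232 + 0.333·40/133 + 0.334·16/35 = 0.303.

0.30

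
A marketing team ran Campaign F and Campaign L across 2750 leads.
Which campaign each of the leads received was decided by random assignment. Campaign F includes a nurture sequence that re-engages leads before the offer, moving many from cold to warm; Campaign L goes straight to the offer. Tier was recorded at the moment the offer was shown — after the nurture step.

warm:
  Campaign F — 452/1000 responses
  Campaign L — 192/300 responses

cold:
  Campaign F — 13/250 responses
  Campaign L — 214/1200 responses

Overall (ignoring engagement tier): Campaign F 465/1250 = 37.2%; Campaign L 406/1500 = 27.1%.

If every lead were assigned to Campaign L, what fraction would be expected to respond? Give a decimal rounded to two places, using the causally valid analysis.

Campaign L is higher inside every engagement tier stratum but Campaign F is higher in aggregate. Whether to stratify depends on how engagement tier relates to the campaign.
Because the campaign influences engagement tier, engagement tier is a post-treatment mediator, not a confounder. Stratifying on it would bias the estimate; the causal effect is the crude pooled difference.
So P(outcome | do(Campaign L)) is just the pooled rate for Campaign L: 406/1500 = 0.271.

0.27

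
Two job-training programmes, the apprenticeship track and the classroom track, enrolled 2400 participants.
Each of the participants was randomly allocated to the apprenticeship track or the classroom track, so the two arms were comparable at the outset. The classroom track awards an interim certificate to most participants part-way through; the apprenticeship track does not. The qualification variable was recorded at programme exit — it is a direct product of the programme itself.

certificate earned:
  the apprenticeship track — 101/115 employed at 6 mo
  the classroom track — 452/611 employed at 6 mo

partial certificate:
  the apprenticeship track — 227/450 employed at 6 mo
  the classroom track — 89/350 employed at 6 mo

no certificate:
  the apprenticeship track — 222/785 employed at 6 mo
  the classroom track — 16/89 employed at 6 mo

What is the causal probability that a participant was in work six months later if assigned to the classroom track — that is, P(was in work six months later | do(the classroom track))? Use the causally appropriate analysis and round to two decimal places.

Stratifying would compare programmes among participants the programmes themselves sorted into qualification attained during the programme groups — a form of selection on an intermediate. The unconditioned pooled rates give the total causal effect.
So P(outcome | do(the classroom track)) is just the pooled rate for the classroom track: 557/1050 = 0.530.

0.53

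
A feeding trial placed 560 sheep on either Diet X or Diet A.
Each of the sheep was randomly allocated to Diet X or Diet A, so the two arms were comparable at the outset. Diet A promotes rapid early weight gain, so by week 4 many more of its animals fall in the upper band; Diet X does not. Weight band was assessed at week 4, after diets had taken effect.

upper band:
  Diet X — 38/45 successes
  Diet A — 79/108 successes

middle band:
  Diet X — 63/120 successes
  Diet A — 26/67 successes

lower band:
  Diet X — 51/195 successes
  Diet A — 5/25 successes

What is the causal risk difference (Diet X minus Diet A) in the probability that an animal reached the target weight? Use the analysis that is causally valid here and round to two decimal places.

-0.13

The week-4 weight band-specific comparison favours Diet X throughout, but the pooled figures favour Diet A. The question is whether to condition on week-4 weight band.
Because the diet influences week-4 weight band, week-4 weight band is a post-treatment mediator, not a confounder. Stratifying on it would bias the estimate; the causal effect is the crude pooled difference.
The causal difference is the pooled difference: 0.422 − 0.550 = -0.128.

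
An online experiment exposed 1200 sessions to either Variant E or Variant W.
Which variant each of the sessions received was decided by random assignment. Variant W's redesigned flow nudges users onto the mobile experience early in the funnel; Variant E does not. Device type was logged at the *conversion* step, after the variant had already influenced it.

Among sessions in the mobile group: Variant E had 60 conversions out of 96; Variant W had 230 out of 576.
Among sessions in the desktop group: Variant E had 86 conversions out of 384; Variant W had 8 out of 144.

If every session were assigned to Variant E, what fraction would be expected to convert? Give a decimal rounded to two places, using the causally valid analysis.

0.30

The stratified and pooled comparisons disagree (Variant E wins within each device type; Variant W wins overall), so the answer turns on the causal role of device type.
Stratifying would compare variants among sessions the variants themselves sorted into device type groups — a form of selection on an intermediate. The unconditioned pooled rates give the total causal effect.
So P(outcome | do(Variant E)) is just the pooled rate for Variant E: 146/480 = 0.304.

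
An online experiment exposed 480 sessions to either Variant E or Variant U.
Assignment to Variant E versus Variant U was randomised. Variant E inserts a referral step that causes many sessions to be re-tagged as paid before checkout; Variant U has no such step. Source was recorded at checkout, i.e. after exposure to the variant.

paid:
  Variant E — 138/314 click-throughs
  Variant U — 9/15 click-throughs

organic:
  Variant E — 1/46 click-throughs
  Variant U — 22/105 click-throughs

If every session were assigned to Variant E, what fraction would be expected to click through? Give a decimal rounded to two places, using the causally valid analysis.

0.39

Traffic source lies on the pathway variant → traffic source → outcome, so adjusting for it blocks the indirect effect. For the total causal effect of variant, use the unadjusted pooled rates.
So P(outcome | do(Variant E)) is just the pooled rate for Variant E: 139/360 = 0.386.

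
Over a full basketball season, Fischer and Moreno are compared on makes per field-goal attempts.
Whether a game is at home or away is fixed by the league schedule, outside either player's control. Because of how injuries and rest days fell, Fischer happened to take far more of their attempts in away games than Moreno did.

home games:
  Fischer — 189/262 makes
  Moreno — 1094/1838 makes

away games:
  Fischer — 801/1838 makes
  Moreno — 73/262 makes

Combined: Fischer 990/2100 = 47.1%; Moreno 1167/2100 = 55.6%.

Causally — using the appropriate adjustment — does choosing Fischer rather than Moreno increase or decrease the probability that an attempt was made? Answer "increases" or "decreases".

increases

The game venue-specific comparison favours Fischer throughout, but the pooled figures favour Moreno. The question is whether to condition on game venue.
Game venue differs across players for reasons unrelated to any effect of the player itself, and it separately predicts the outcome — a classic confounder. We must compare within game venue levels.
Within each level — home games: 72.1% vs 59.5%; away games: 43.6% vs 27.9% — Fischer is higher every time.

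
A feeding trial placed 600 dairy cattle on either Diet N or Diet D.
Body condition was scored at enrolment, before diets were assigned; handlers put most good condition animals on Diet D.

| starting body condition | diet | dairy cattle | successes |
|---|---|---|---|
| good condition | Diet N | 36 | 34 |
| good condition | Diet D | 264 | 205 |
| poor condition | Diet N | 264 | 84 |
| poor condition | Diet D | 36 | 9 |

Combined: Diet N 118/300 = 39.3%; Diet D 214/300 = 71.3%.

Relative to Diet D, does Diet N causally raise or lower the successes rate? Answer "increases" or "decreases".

Starting body condition satisfies the back-door criterion: it is not a descendant of the diet, and it blocks the spurious path from diet to outcome. Adjusting for it (i.e., using the within-starting body condition rates) gives the causal effect.
Within each level — good condition: 94.4% vs 77.7%; poor condition: 31.8% vs 25.0% — Diet N is higher every time.

increases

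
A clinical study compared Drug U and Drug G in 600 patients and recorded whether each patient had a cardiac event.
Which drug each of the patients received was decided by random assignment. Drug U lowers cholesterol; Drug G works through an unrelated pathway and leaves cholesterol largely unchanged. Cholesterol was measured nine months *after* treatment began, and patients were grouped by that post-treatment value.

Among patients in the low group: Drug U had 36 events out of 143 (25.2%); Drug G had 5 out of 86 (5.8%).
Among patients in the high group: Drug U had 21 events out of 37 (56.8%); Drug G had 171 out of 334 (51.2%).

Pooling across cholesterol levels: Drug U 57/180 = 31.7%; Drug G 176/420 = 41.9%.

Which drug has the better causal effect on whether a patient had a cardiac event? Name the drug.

Cholesterol lies on the pathway drug → cholesterol → outcome, so adjusting for it blocks the indirect effect. For the total causal effect of drug, use the unadjusted pooled rates.
Pooled: Drug U 31.7% vs Drug G 41.9%; Drug U is lower overall.

Drug U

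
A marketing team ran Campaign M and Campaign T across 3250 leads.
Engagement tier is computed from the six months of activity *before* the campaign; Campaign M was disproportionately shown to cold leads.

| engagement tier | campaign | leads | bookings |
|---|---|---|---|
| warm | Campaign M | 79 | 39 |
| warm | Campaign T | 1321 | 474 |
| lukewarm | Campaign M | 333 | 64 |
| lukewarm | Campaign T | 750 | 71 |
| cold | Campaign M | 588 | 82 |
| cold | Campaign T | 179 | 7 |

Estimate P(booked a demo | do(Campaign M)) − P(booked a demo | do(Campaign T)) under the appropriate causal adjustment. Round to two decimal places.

+0.11

Since engagement tier is a pre-existing factor (not a product of the campaign) and it affects the outcome on its own, it is a confounder. The stratified rates, not the pooled rate, identify the causal effect.
Adjusting over the population distribution of engagement tier: 0.431·(0.494−0.359) + 0.333·(0.192−0.095) + 0.236·(0.139−0.039) = +0.114.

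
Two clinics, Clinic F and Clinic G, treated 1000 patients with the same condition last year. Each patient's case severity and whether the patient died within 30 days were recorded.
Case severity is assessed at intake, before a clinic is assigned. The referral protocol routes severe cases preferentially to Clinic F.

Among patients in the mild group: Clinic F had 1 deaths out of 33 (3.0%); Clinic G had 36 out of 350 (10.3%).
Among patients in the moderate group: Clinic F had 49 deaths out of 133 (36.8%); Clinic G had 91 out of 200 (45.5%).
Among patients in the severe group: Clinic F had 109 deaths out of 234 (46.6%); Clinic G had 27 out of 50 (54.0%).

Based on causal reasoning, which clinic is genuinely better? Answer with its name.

Case severity is set before the clinic has any effect — it is not caused by the clinic — and it independently drives the outcome. That makes it a confounder, so the causal comparison is within case severity levels.
Within each level — mild: 3.0% vs 10.3%; moderate: 36.8% vs 45.5%; severe: 46.6% vs 54.0% — Clinic F is lower every time.

Clinic F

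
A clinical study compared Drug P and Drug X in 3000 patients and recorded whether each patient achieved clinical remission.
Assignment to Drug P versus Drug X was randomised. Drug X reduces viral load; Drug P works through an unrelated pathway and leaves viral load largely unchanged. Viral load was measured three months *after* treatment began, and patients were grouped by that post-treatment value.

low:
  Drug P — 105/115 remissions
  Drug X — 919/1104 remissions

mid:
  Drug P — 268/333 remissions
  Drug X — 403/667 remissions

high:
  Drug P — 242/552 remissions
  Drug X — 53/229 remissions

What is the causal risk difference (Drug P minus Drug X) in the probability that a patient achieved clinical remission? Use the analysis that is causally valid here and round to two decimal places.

-0.07

Because the drug influences viral load, viral load is a post-treatment mediator, not a confounder. Stratifying on it would bias the estimate; the causal effect is the crude pooled difference.
The causal difference is the pooled difference: 0.615 − 0.688 = -0.072.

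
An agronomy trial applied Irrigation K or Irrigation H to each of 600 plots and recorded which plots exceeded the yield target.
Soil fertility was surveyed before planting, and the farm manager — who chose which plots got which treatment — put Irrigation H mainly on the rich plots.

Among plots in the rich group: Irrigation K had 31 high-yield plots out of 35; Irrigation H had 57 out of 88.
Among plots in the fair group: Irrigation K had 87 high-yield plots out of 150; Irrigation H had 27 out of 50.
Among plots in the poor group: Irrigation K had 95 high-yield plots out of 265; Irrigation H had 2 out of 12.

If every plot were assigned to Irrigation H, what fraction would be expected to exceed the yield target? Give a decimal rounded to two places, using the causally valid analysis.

Within every soil fertility level Irrigation K has the higher rate, yet pooled Irrigation H does — Simpson's reversal.
The imbalance in soil fertility arose from how plots were allocated, not from anything the irrigation did; and soil fertility independently affects the outcome. The pooled gap is confounded — condition on soil fertility.
Standardising Irrigation H to the population soil fertility mix: 0.205·57/88 + 0.333·27/50 + 0.462·2/12 = 0.390.

0.39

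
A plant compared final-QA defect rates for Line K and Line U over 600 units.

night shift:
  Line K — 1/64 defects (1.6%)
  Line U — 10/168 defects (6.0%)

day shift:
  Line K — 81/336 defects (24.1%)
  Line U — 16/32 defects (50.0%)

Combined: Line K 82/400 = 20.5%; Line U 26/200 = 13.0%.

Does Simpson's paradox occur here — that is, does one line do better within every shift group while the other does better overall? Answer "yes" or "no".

yes

Within each shift level (night shift 1.6% vs 6.0%; day shift 24.1% vs 50.0%), Line K has the lower rate every time. Pooled: 20.5% vs 13.0% — Line U has the lower rate overall. The two comparisons disagree.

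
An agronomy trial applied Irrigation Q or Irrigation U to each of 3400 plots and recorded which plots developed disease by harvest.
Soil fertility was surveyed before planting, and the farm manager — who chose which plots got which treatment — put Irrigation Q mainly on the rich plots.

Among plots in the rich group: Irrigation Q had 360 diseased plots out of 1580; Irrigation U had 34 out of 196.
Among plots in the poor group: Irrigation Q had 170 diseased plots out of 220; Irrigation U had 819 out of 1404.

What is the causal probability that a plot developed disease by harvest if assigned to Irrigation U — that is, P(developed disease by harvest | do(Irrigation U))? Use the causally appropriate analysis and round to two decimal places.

The stratified and pooled comparisons disagree (Irrigation U wins within each soil fertility; Irrigation Q wins overall), so the answer turns on the causal role of soil fertility.
Soil fertility satisfies the back-door criterion: it is not a descendant of the irrigation, and it blocks the spurious path from irrigation to outcome. Adjusting for it (i.e., using the within-soil fertility rates) gives the causal effect.
Standardising Irrigation U to the population soil fertility mix: 0.522·34/196 + 0.478·819/1404 = 0.369.

0.37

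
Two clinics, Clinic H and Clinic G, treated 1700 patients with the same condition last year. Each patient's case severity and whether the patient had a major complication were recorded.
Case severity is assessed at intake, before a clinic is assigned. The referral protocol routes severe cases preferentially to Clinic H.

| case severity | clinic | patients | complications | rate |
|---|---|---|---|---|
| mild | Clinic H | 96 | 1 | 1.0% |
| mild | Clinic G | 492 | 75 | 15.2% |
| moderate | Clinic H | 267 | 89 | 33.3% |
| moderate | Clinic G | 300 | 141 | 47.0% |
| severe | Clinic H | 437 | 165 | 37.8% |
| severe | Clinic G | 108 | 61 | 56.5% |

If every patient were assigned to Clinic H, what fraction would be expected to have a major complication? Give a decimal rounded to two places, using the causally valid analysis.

Within every case severity level Clinic H has the lower rate, yet pooled Clinic G does — Simpson's reversal.
Case severity satisfies the back-door criterion: it is not a descendant of the clinic, and it blocks the spurious path from clinic to outcome. Adjusting for it (i.e., using the within-case severity rates) gives the causal effect.
Standardising Clinic H to the population case severity mix: 0.346·1/96 + 0.334·89/267 + 0.321·165/437 = 0.236.

0.24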